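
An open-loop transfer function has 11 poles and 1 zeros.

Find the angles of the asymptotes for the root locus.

n - m = 11 - 1 = 10. Angles: θk = (2k + 1)·180°/10 = 18°, 54°, 90°, 126°, 162°, 198°, 234°, 270°, 306°, 342°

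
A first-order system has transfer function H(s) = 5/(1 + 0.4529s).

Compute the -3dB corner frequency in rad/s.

Corner frequency = 1/τ = 1/0.4529 = 2.208 rad/s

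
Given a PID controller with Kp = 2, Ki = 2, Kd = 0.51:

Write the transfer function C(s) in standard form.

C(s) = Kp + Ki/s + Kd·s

Substituting values: C(s) = 2 + 2/s + 0.51s = (0.51s² + 2s + 2)/s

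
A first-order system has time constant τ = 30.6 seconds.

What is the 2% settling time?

For first-order system, 2% settling time ≈ 4τ = 4 × 30.6 = 122.4 s.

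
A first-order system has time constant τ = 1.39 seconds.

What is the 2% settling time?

For first-order system, 2% settling time ≈ 4τ = 4 × 1.39 = 5.56 s.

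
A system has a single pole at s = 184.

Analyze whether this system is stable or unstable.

Pole at s = 184 is in the right half-plane. Unstable.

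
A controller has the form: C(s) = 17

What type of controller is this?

This is a Proportional (P) controller.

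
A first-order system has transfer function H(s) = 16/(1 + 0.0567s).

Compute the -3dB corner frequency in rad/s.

Corner frequency = 1/τ = 1/0.0567 = 17.637 rad/s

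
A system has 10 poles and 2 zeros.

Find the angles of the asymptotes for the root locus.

n - m = 10 - 2 = 8. Angles: θk = (2k + 1)·180°/8 = 22.5°, 67.5°, 112.5°, 157.5°, 202.5°, 247.5°, 292.5°, 337.5°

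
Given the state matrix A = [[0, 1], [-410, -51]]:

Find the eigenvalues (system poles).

det(A - λI) = λ² - (-51)λ + 410 = (λ - (-41))(λ - (-10)). Eigenvalues: -41, -10.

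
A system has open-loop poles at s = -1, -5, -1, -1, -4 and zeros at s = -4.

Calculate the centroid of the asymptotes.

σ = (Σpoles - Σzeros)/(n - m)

σ = (Σpoles - Σzeros)/(n - m) = (-12 - (-4))/(5 - 1) = -8/4 = -2.0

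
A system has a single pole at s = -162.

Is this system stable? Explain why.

Pole at s = -162 is in the left half-plane. Stable.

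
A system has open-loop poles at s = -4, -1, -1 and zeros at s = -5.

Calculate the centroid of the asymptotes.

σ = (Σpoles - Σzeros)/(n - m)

σ = (Σpoles - Σzeros)/(n - m) = (-6 - (-5))/(3 - 1) = -1/2 = -0.5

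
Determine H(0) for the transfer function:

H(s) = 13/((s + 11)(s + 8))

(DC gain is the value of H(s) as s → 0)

DC gain = H(0) = 13/(11 × 8) = 13/88 = 0.1477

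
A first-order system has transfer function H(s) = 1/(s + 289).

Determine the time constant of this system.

For H(s) = 1/(s + 1/τ), the pole is at -1/τ = -289, so τ = 1/289 = 0.0035 s.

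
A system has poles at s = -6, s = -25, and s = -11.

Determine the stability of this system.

All poles are in the left half-plane. System is stable.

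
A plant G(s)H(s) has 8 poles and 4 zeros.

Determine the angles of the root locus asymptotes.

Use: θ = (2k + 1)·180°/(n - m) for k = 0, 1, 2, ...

n - m = 8 - 4 = 4. Angles: θk = (2k + 1)·180°/4 = 45°, 135°, 225°, 315°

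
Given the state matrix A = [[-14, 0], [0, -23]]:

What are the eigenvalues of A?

For diagonal matrix, eigenvalues are diagonal entries: λ₁ = -14, λ₂ = -23.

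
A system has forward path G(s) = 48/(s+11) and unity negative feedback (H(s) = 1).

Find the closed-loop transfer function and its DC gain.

T(s) = G/(1+GH) = [48/(s+11)] / [1 + 48/(s+11)] = 48/(s+11+48) = 48/(s+59). DC gain = 48/59 = 0.8136.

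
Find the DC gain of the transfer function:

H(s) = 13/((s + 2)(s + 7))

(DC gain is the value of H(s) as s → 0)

DC gain = H(0) = 13/(2 × 7) = 13/14 = 0.9286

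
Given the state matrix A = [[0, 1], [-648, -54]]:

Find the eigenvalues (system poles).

det(A - λI) = λ² - (-54)λ + 648 = (λ - (-18))(λ - (-36)). Eigenvalues: -18, -36.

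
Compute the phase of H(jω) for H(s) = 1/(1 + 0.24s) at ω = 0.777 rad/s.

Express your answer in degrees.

Phase = -arctan(ωτ) = -arctan(0.777 × 0.24) = -10.6°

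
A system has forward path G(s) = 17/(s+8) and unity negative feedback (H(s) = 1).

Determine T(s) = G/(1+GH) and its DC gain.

T(s) = G/(1+GH) = [17/(s+8)] / [1 + 17/(s+8)] = 17/(s+8+17) = 17/(s+25). DC gain = 17/25 = 0.68.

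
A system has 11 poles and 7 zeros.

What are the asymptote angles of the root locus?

n - m = 11 - 7 = 4. Angles: θk = (2k + 1)·180°/4 = 45°, 135°, 225°, 315°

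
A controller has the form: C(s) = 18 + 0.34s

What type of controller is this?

This is a Proportional-Derivative (PD) controller.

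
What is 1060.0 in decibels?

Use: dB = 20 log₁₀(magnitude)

dB = 20 log₁₀(1060.0) = 60.5 dB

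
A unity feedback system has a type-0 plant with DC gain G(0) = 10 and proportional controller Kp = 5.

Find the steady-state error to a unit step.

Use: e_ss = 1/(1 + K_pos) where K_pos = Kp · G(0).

K_pos = Kp · G(0) = 5 × 10 = 50. e_ss = 1/(1 + 50) = 0.0196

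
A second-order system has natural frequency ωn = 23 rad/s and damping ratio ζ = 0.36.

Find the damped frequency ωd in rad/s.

ωd = ωn√(1 - ζ²) = 23√(1 - 0.36²) = 21.46 rad/s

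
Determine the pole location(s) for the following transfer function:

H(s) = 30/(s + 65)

Pole is where denominator = 0: s + 65 = 0, so s = -65.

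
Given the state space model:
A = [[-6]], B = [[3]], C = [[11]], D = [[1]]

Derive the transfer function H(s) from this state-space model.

(sI - A)⁻¹ = 1/(s + 6). H(s) = 11×3/(s + 6) + 1 = (s + 39)/(s + 6).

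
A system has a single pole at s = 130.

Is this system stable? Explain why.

Pole at s = 130 is in the right half-plane. Unstable.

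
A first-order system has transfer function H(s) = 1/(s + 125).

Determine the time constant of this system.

For H(s) = 1/(s + 1/τ), the pole is at -1/τ = -125, so τ = 1/125 = 0.008 s.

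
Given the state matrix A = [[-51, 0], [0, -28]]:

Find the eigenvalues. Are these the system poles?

For diagonal matrix, eigenvalues are diagonal entries: λ₁ = -51, λ₂ = -28. Eigenvalues of A = system poles.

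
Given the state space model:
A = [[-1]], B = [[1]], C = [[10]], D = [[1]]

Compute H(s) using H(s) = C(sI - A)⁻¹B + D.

(sI - A)⁻¹ = 1/(s + 1). H(s) = 10×1/(s + 1) + 1 = (s + 11)/(s + 1).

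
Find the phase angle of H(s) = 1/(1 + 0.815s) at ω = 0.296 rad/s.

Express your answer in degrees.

Phase = -arctan(ωτ) = -arctan(0.296 × 0.815) = -13.6°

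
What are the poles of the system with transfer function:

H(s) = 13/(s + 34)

Pole is where denominator = 0: s + 34 = 0, so s = -34.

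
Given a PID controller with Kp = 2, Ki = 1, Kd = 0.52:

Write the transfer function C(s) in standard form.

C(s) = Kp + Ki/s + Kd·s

Substituting values: C(s) = 2 + 1/s + 0.52s = (0.52s² + 2s + 1)/s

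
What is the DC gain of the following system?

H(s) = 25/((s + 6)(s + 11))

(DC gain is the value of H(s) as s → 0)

DC gain = H(0) = 25/(6 × 11) = 25/66 = 0.3788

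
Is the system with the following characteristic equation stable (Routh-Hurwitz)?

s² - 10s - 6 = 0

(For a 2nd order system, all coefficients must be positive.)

Coefficients: 1, -10, -6. b=-10, c=-6 not positive, so system is unstable.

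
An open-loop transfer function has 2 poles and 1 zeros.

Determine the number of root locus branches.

Root locus has n branches where n = number of poles = 2.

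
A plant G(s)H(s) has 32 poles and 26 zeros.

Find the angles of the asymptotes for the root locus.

n - m = 32 - 26 = 6. Angles: θk = (2k + 1)·180°/6 = 30°, 90°, 150°, 210°, 270°, 330°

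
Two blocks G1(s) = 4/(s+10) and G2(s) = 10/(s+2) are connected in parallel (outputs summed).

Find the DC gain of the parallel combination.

Parallel: G_eq = G1 + G2. DC gain = G1(0) + G2(0) = 4/10 + 10/2 = 0.4 + 5 = 5.4.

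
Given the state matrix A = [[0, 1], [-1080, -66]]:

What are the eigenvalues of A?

det(A - λI) = λ² - (-66)λ + 1080 = (λ - (-30))(λ - (-36)). Eigenvalues: -30, -36.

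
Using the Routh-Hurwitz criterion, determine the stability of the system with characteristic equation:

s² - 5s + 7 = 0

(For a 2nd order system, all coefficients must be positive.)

Coefficients: 1, -5, 7. b=-5 not positive, so system is unstable.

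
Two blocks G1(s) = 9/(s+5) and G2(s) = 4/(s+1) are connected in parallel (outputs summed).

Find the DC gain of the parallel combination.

Parallel: G_eq = G1 + G2. DC gain = G1(0) + G2(0) = 9/5 + 4/1 = 1.8 + 4 = 5.8.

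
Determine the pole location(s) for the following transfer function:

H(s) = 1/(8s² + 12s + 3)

Discriminant = 12² - 4×8×3 = 144 - 96 = 48 > 0, so two distinct real poles. Using quadratic formula: s = (-12 ± √48)/(2×8) = (-12 ± √48)/16, with √48 ≈ 6.9282. s₁ ≈ -0.3170, s₂ ≈ -1.1830. Poles: s₁ = -0.3170, s₂ = -1.1830.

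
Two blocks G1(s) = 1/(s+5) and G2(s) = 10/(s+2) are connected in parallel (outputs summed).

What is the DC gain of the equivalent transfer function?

Parallel: G_eq = G1 + G2. DC gain = G1(0) + G2(0) = 1/5 + 10/2 = 0.2 + 5 = 5.2.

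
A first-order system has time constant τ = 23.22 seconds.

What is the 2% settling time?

For first-order system, 2% settling time ≈ 4τ = 4 × 23.22 = 92.88 s.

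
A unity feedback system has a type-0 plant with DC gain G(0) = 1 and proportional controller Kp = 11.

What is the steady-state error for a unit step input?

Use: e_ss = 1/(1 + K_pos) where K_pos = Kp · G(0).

K_pos = Kp · G(0) = 11 × 1 = 11. e_ss = 1/(1 + 11) = 0.0833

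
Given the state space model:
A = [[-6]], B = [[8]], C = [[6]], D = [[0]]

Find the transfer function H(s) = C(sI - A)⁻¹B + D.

(sI - A)⁻¹ = 1/(s + 6). H(s) = 6 × 8/(s + 6) + 0 = 48/(s + 6).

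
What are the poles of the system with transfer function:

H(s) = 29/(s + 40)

Pole is where denominator = 0: s + 40 = 0, so s = -40.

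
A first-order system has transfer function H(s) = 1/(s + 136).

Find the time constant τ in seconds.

For H(s) = 1/(s + 1/τ), the pole is at -1/τ = -136, so τ = 1/136 = 0.0074 s.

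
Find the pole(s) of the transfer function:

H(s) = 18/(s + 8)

Pole is where denominator = 0: s + 8 = 0, so s = -8.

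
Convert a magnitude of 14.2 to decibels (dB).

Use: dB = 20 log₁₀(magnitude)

dB = 20 log₁₀(14.2) = 23.0 dB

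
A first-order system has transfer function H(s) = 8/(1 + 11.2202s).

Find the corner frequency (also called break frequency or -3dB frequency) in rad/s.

Corner frequency = 1/τ = 1/11.2202 = 0.089 rad/s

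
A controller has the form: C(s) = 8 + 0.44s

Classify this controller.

This is a Proportional-Derivative (PD) controller.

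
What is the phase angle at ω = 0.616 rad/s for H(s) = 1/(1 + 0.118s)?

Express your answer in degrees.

Phase = -arctan(ωτ) = -arctan(0.616 × 0.118) = -4.2°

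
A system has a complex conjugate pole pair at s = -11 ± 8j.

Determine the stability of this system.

Real part of poles is -11 (< 0, left half-plane). Stable.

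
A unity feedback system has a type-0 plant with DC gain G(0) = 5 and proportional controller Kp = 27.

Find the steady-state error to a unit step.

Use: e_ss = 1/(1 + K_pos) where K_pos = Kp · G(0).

K_pos = Kp · G(0) = 27 × 5 = 135. e_ss = 1/(1 + 135) = 0.0074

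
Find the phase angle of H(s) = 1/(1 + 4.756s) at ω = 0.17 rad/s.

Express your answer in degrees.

Phase = -arctan(ωτ) = -arctan(0.17 × 4.756) = -39.0°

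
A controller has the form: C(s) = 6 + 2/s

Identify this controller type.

This is a Proportional-Integral (PI) controller.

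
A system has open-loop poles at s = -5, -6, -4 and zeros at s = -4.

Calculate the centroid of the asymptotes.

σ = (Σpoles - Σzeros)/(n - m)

σ = (Σpoles - Σzeros)/(n - m) = (-15 - (-4))/(3 - 1) = -11/2 = -5.5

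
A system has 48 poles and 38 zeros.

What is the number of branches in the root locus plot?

Root locus has n branches where n = number of poles = 48.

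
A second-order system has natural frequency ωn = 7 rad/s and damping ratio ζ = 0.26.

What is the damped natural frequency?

ωd = ωn√(1 - ζ²) = 7√(1 - 0.26²) = 6.76 rad/s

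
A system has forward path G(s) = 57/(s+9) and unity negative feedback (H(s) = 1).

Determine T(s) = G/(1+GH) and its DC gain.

T(s) = G/(1+GH) = [57/(s+9)] / [1 + 57/(s+9)] = 57/(s+9+57) = 57/(s+66). DC gain = 57/66 = 0.8636.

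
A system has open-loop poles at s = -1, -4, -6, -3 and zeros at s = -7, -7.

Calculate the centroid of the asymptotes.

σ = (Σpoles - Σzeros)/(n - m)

σ = (Σpoles - Σzeros)/(n - m) = (-14 - (-14))/(4 - 2) = 0/2 = 0.0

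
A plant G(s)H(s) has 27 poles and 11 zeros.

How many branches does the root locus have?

Root locus has n branches where n = number of poles = 27.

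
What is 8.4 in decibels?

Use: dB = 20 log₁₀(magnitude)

dB = 20 log₁₀(8.4) = 18.5 dB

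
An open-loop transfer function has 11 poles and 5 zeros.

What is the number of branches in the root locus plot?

Root locus has n branches where n = number of poles = 11.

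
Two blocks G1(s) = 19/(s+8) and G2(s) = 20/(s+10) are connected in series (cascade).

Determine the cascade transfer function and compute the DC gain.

Series: multiply transfer functions. G_eq = 19/(s+8) × 20/(s+10) = 380/((s+8)(s+10)). DC gain = 380/(8×10) = 4.75.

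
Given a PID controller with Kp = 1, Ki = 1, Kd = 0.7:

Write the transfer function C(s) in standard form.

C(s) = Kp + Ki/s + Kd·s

Substituting values: C(s) = 1 + 1/s + 0.7s = (0.7s² + s + 1)/s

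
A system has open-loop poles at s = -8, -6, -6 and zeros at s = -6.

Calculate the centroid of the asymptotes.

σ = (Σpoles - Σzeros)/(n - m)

σ = (Σpoles - Σzeros)/(n - m) = (-20 - (-6))/(3 - 1) = -14/2 = -7.0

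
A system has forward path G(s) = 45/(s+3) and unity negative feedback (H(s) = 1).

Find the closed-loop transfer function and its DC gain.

T(s) = G/(1+GH) = [45/(s+3)] / [1 + 45/(s+3)] = 45/(s+3+45) = 45/(s+48). DC gain = 45/48 = 0.9375.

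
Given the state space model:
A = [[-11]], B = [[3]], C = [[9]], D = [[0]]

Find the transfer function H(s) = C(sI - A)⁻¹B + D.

(sI - A)⁻¹ = 1/(s + 11). H(s) = 9 × 3/(s + 11) + 0 = 27/(s + 11).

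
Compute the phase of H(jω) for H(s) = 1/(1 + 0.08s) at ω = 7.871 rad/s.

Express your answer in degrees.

Phase = -arctan(ωτ) = -arctan(7.871 × 0.08) = -32.2°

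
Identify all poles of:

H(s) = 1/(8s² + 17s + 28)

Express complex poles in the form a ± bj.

Discriminant = 17² - 4×8×28 = 289 - 896 = -607 < 0, so the poles are a complex conjugate pair s = (-17 ± j√607)/(2×8). Real part = -17/(2×8) = -17/16 = -1.0625; imaginary part = ±√607/(2×8) ≈ 1.5398. Poles: s = -1.0625 ± 1.5398j.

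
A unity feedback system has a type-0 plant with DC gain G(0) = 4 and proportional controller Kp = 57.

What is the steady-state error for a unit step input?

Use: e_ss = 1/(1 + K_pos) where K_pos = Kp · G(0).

K_pos = Kp · G(0) = 57 × 4 = 228. e_ss = 1/(1 + 228) = 0.0044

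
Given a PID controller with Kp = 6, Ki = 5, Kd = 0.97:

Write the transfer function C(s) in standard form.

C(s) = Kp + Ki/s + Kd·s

Substituting values: C(s) = 6 + 5/s + 0.97s = (0.97s² + 6s + 5)/s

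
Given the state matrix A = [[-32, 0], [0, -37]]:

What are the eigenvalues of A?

For diagonal matrix, eigenvalues are diagonal entries: λ₁ = -32, λ₂ = -37.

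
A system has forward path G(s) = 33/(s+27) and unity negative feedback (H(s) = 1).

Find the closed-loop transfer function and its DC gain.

T(s) = G/(1+GH) = [33/(s+27)] / [1 + 33/(s+27)] = 33/(s+27+33) = 33/(s+60). DC gain = 33/60 = 0.55.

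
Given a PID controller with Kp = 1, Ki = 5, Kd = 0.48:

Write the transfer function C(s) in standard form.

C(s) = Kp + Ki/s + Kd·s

Substituting values: C(s) = 1 + 5/s + 0.48s = (0.48s² + s + 5)/s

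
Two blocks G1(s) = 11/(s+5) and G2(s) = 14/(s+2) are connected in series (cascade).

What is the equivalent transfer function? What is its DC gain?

Series: multiply transfer functions. G_eq = 11/(s+5) × 14/(s+2) = 154/((s+5)(s+2)). DC gain = 154/(5×2) = 15.4.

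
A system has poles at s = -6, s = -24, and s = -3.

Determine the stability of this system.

All poles are in the left half-plane. System is stable.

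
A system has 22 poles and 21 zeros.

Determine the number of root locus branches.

Root locus has n branches where n = number of poles = 22.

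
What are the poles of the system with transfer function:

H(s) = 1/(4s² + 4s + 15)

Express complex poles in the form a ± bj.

Discriminant = 4² - 4×4×15 = 16 - 240 = -224 < 0, so the poles are a complex conjugate pair s = (-4 ± j√224)/(2×4). Real part = -4/(2×4) = -4/8 = -0.5; imaginary part = ±√224/(2×4) ≈ 1.8708. Poles: s = -0.5 ± 1.8708j.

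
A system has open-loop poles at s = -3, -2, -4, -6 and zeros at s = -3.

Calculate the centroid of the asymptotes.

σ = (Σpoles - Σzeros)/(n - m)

σ = (Σpoles - Σzeros)/(n - m) = (-15 - (-3))/(4 - 1) = -12/3 = -4.0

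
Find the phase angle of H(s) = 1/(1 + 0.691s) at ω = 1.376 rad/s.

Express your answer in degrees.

Phase = -arctan(ωτ) = -arctan(1.376 × 0.691) = -43.6°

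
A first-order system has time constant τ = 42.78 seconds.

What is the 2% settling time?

For first-order system, 2% settling time ≈ 4τ = 4 × 42.78 = 171.12 s.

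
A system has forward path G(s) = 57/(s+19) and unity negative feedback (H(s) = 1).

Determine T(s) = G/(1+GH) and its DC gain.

T(s) = G/(1+GH) = [57/(s+19)] / [1 + 57/(s+19)] = 57/(s+19+57) = 57/(s+76). DC gain = 57/76 = 0.75.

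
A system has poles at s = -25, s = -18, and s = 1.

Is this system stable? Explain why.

Pole(s) at s = 1 are not in the left half-plane. System is unstable.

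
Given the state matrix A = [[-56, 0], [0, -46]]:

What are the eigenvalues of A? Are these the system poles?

For diagonal matrix, eigenvalues are diagonal entries: λ₁ = -56, λ₂ = -46. Eigenvalues of A = system poles.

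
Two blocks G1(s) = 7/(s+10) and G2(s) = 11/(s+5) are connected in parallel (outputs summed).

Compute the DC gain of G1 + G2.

Parallel: G_eq = G1 + G2. DC gain = G1(0) + G2(0) = 7/10 + 11/5 = 0.7 + 2.2 = 2.9.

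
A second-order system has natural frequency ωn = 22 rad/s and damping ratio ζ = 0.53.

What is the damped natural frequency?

ωd = ωn√(1 - ζ²) = 22√(1 - 0.53²) = 18.66 rad/s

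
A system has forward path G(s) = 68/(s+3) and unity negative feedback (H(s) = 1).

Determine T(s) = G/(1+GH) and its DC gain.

T(s) = G/(1+GH) = [68/(s+3)] / [1 + 68/(s+3)] = 68/(s+3+68) = 68/(s+71). DC gain = 68/71 = 0.9577.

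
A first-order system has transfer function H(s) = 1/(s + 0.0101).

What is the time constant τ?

For H(s) = 1/(s + 1/τ), the pole is at -1/τ = -0.0101, so τ = 1/0.0101 = 99.01 s.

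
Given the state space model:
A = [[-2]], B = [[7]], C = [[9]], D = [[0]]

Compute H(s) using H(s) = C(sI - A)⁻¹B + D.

(sI - A)⁻¹ = 1/(s + 2). H(s) = 9 × 7/(s + 2) + 0 = 63/(s + 2).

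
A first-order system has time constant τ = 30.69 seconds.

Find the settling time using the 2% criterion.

For first-order system, 2% settling time ≈ 4τ = 4 × 30.69 = 122.76 s.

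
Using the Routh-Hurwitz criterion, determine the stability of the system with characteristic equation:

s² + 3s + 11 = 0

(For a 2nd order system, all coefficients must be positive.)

Coefficients: 1, 3, 11. All positive, so system is stable.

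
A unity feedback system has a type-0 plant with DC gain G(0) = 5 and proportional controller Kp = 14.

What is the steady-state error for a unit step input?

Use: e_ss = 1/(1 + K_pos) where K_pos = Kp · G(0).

K_pos = Kp · G(0) = 14 × 5 = 70. e_ss = 1/(1 + 70) = 0.0141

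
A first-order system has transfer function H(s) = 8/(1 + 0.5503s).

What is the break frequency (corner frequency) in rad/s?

Corner frequency = 1/τ = 1/0.5503 = 1.817 rad/s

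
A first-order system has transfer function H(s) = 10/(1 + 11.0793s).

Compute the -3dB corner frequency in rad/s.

Corner frequency = 1/τ = 1/11.0793 = 0.09 rad/s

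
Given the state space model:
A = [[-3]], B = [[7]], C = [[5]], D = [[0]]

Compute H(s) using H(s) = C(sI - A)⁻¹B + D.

(sI - A)⁻¹ = 1/(s + 3). H(s) = 5 × 7/(s + 3) + 0 = 35/(s + 3).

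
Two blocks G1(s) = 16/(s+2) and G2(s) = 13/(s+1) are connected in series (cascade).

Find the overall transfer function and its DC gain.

Series: multiply transfer functions. G_eq = 16/(s+2) × 13/(s+1) = 208/((s+2)(s+1)). DC gain = 208/(2×1) = 104.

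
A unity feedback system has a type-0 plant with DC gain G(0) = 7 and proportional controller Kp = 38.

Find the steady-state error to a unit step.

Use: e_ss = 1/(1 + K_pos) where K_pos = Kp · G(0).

K_pos = Kp · G(0) = 38 × 7 = 266. e_ss = 1/(1 + 266) = 0.0037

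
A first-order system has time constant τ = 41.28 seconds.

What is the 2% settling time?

For first-order system, 2% settling time ≈ 4τ = 4 × 41.28 = 165.12 s.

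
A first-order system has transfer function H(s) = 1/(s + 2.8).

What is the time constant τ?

For H(s) = 1/(s + 1/τ), the pole is at -1/τ = -2.8, so τ = 1/2.8 = 0.3571 s.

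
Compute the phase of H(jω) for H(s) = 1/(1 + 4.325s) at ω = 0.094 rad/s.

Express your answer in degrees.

Phase = -arctan(ωτ) = -arctan(0.094 × 4.325) = -22.1°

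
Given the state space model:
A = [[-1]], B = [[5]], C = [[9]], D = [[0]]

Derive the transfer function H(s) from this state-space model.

(sI - A)⁻¹ = 1/(s + 1). H(s) = 9 × 5/(s + 1) + 0 = 45/(s + 1).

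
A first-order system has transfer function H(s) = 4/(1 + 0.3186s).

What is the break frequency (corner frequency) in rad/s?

Corner frequency = 1/τ = 1/0.3186 = 3.139 rad/s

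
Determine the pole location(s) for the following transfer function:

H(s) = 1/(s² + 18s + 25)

Discriminant = 18² - 4×1×25 = 324 - 100 = 224 > 0, so two distinct real poles. Using quadratic formula: s = (-18 ± √224)/(2×1) = (-18 ± √224)/2, with √224 ≈ 14.9666. s₁ ≈ -1.5167, s₂ ≈ -16.4833. Poles: s₁ = -1.5167, s₂ = -16.4833.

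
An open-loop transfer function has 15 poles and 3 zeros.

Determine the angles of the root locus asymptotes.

n - m = 15 - 3 = 12. Angles: θk = (2k + 1)·180°/12 = 15°, 45°, 75°, 105°, 135°, 165°, 195°, 225°, 255°, 285°, 315°, 345°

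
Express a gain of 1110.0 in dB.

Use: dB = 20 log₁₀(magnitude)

dB = 20 log₁₀(1110.0) = 60.9 dB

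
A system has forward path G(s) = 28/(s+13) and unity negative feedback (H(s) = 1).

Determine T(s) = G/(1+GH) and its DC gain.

T(s) = G/(1+GH) = [28/(s+13)] / [1 + 28/(s+13)] = 28/(s+13+28) = 28/(s+41). DC gain = 28/41 = 0.6829.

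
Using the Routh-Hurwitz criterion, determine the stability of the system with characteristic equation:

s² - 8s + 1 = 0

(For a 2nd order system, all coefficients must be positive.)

Coefficients: 1, -8, 1. b=-8 not positive, so system is unstable.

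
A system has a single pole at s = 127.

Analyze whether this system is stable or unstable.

Pole at s = 127 is in the right half-plane. Unstable.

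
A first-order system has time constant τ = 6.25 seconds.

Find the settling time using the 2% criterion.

For first-order system, 2% settling time ≈ 4τ = 4 × 6.25 = 25.0 s.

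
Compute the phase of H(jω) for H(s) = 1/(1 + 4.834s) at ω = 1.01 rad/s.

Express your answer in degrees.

Phase = -arctan(ωτ) = -arctan(1.01 × 4.834) = -78.4°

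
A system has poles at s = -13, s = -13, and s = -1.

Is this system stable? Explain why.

All poles are in the left half-plane. System is stable.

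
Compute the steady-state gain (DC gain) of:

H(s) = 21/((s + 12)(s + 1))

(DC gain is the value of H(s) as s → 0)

DC gain = H(0) = 21/(12 × 1) = 21/12 = 1.75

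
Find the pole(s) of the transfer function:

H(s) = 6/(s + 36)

Pole is where denominator = 0: s + 36 = 0, so s = -36.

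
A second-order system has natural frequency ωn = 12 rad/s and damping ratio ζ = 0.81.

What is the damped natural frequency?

ωd = ωn√(1 - ζ²) = 12√(1 - 0.81²) = 7.04 rad/s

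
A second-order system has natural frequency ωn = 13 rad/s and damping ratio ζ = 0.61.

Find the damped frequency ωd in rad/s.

ωd = ωn√(1 - ζ²) = 13√(1 - 0.61²) = 10.3 rad/s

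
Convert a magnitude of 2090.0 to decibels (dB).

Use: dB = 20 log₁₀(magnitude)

dB = 20 log₁₀(2090.0) = 66.4 dB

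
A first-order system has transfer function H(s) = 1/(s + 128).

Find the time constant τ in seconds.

For H(s) = 1/(s + 1/τ), the pole is at -1/τ = -128, so τ = 1/128 = 0.0078125 s.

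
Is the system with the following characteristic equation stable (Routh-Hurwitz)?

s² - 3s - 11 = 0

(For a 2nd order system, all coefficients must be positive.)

Coefficients: 1, -3, -11. b=-3, c=-11 not positive, so system is unstable.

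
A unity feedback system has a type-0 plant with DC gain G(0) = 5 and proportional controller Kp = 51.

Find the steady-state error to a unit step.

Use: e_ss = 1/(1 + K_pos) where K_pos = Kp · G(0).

K_pos = Kp · G(0) = 51 × 5 = 255. e_ss = 1/(1 + 255) = 0.00390625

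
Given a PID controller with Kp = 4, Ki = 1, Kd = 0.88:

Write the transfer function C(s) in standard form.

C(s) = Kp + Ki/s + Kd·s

Substituting values: C(s) = 4 + 1/s + 0.88s = (0.88s² + 4s + 1)/s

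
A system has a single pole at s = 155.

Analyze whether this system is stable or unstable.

Pole at s = 155 is in the right half-plane. Unstable.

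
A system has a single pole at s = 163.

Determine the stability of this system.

Pole at s = 163 is in the right half-plane. Unstable.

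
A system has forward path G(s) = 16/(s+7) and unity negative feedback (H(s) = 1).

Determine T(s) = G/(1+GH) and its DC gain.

T(s) = G/(1+GH) = [16/(s+7)] / [1 + 16/(s+7)] = 16/(s+7+16) = 16/(s+23). DC gain = 16/23 = 0.6957.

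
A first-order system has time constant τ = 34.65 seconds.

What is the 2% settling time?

For first-order system, 2% settling time ≈ 4τ = 4 × 34.65 = 138.6 s.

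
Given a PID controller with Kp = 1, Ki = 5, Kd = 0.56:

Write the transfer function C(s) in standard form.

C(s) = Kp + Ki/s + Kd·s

Substituting values: C(s) = 1 + 5/s + 0.56s = (0.56s² + s + 5)/s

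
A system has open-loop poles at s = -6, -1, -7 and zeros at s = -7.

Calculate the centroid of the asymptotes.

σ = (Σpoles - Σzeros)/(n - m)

σ = (Σpoles - Σzeros)/(n - m) = (-14 - (-7))/(3 - 1) = -7/2 = -3.5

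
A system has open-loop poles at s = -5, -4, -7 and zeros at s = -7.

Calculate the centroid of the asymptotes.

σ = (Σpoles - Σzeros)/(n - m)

σ = (Σpoles - Σzeros)/(n - m) = (-16 - (-7))/(3 - 1) = -9/2 = -4.5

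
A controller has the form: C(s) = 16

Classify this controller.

This is a Proportional (P) controller.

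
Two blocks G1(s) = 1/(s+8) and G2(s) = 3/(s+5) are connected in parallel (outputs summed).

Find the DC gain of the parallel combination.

Parallel: G_eq = G1 + G2. DC gain = G1(0) + G2(0) = 1/8 + 3/5 = 0.125 + 0.6 = 0.725.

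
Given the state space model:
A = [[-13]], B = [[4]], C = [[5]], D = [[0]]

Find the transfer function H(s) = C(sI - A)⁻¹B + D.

(sI - A)⁻¹ = 1/(s + 13). H(s) = 5 × 4/(s + 13) + 0 = 20/(s + 13).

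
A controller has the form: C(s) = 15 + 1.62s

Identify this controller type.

This is a Proportional-Derivative (PD) controller.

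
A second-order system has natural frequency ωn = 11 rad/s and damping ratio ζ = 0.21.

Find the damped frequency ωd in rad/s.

ωd = ωn√(1 - ζ²) = 11√(1 - 0.21²) = 10.75 rad/s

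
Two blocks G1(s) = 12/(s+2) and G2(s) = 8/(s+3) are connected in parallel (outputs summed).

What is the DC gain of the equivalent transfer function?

Parallel: G_eq = G1 + G2. DC gain = G1(0) + G2(0) = 12/2 + 8/3 = 6 + 2.6667 = 8.6667.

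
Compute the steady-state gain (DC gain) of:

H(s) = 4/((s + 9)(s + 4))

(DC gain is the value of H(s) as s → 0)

DC gain = H(0) = 4/(9 × 4) = 4/36 = 0.1111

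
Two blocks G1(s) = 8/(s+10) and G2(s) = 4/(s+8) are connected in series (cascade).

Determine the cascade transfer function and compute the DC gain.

Series: multiply transfer functions. G_eq = 8/(s+10) × 4/(s+8) = 32/((s+10)(s+8)). DC gain = 32/(10×8) = 0.4.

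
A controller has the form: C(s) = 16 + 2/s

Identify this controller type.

This is a Proportional-Integral (PI) controller.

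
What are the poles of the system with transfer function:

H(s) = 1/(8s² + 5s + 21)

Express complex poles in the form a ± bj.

Discriminant = 5² - 4×8×21 = 25 - 672 = -647 < 0, so the poles are a complex conjugate pair s = (-5 ± j√647)/(2×8). Real part = -5/(2×8) = -5/16 = -0.3125; imaginary part = ±√647/(2×8) ≈ 1.5898. Poles: s = -0.3125 ± 1.5898j.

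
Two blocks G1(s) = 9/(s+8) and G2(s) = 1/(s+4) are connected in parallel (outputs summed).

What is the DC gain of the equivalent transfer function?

Parallel: G_eq = G1 + G2. DC gain = G1(0) + G2(0) = 9/8 + 1/4 = 1.125 + 0.25 = 1.375.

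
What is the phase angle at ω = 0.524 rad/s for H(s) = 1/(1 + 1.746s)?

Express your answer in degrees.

Phase = -arctan(ωτ) = -arctan(0.524 × 1.746) = -42.5°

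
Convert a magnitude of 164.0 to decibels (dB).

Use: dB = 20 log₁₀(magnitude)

dB = 20 log₁₀(164.0) = 44.3 dB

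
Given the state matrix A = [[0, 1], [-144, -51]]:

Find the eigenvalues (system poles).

det(A - λI) = λ² - (-51)λ + 144 = (λ - (-48))(λ - (-3)). Eigenvalues: -48, -3.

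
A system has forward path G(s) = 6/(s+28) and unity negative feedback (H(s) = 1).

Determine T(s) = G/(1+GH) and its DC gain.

T(s) = G/(1+GH) = [6/(s+28)] / [1 + 6/(s+28)] = 6/(s+28+6) = 6/(s+34). DC gain = 6/34 = 0.1765.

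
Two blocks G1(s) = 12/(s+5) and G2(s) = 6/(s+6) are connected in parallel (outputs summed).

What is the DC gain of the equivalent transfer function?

Parallel: G_eq = G1 + G2. DC gain = G1(0) + G2(0) = 12/5 + 6/6 = 2.4 + 1 = 3.4.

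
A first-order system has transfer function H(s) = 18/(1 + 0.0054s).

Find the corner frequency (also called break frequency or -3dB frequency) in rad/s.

Corner frequency = 1/τ = 1/0.0054 = 185.185 rad/s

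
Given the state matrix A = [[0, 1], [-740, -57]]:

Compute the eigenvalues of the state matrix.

det(A - λI) = λ² - (-57)λ + 740 = (λ - (-37))(λ - (-20)). Eigenvalues: -37, -20.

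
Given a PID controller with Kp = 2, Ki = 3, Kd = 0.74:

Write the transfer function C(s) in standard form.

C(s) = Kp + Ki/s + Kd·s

Substituting values: C(s) = 2 + 3/s + 0.74s = (0.74s² + 2s + 3)/s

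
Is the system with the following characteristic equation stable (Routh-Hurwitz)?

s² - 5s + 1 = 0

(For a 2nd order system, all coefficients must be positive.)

Coefficients: 1, -5, 1. b=-5 not positive, so system is unstable.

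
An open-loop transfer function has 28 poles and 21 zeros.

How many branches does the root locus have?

Root locus has n branches where n = number of poles = 28.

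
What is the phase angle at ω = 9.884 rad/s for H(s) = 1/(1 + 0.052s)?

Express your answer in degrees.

Phase = -arctan(ωτ) = -arctan(9.884 × 0.052) = -27.2°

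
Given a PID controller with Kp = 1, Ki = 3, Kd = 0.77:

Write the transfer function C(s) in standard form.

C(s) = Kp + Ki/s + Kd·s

Substituting values: C(s) = 1 + 3/s + 0.77s = (0.77s² + s + 3)/s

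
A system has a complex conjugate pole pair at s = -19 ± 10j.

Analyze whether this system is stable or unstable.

Real part of poles is -19 (< 0, left half-plane). Stable.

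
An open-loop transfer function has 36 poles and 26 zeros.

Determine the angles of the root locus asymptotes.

n - m = 36 - 26 = 10. Angles: θk = (2k + 1)·180°/10 = 18°, 54°, 90°, 126°, 162°, 198°, 234°, 270°, 306°, 342°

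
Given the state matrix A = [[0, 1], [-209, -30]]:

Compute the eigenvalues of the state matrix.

det(A - λI) = λ² - (-30)λ + 209 = (λ - (-11))(λ - (-19)). Eigenvalues: -11, -19.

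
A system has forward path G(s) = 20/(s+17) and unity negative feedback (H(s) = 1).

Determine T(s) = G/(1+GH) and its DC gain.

T(s) = G/(1+GH) = [20/(s+17)] / [1 + 20/(s+17)] = 20/(s+17+20) = 20/(s+37). DC gain = 20/37 = 0.5405.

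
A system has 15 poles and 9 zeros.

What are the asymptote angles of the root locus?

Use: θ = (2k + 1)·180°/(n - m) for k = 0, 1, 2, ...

n - m = 15 - 9 = 6. Angles: θk = (2k + 1)·180°/6 = 30°, 90°, 150°, 210°, 270°, 330°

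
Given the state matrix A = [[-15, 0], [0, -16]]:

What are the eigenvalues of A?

For diagonal matrix, eigenvalues are diagonal entries: λ₁ = -15, λ₂ = -16.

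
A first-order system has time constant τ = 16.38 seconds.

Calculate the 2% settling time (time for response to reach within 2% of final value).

For first-order system, 2% settling time ≈ 4τ = 4 × 16.38 = 65.52 s.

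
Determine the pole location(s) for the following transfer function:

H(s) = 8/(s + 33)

Pole is where denominator = 0: s + 33 = 0, so s = -33.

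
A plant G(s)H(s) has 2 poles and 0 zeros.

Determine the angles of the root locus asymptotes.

n - m = 2 - 0 = 2. Angles: θk = (2k + 1)·180°/2 = 90°, 270°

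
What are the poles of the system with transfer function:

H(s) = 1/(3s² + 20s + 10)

Discriminant = 20² - 4×3×10 = 400 - 120 = 280 > 0, so two distinct real poles. Using quadratic formula: s = (-20 ± √280)/(2×3) = (-20 ± √280)/6, with √280 ≈ 16.7332. s₁ ≈ -0.5445, s₂ ≈ -6.1222. Poles: s₁ = -0.5445, s₂ = -6.1222.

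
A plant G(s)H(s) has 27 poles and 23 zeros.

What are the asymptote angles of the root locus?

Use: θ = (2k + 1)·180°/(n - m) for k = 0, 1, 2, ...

n - m = 27 - 23 = 4. Angles: θk = (2k + 1)·180°/4 = 45°, 135°, 225°, 315°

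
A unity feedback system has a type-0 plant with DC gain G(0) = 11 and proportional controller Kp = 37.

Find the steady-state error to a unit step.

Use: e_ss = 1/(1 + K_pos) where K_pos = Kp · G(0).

K_pos = Kp · G(0) = 37 × 11 = 407. e_ss = 1/(1 + 407) = 0.0025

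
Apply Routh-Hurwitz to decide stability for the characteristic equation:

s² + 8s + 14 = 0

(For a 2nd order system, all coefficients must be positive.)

Coefficients: 1, 8, 14. All positive, so system is stable.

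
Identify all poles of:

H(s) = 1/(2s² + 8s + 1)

Discriminant = 8² - 4×2×1 = 64 - 8 = 56 > 0, so two distinct real poles. Using quadratic formula: s = (-8 ± √56)/(2×2) = (-8 ± √56)/4, with √56 ≈ 7.4833. s₁ ≈ -0.1292, s₂ ≈ -3.8708. Poles: s₁ = -0.1292, s₂ = -3.8708.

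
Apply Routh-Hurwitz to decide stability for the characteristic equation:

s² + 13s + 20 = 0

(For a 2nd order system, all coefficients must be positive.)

Coefficients: 1, 13, 20. All positive, so system is stable.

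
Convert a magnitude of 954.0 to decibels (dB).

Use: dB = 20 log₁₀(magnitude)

dB = 20 log₁₀(954.0) = 59.6 dB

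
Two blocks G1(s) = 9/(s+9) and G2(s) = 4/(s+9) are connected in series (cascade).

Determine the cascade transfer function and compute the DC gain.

Series: multiply transfer functions. G_eq = 9/(s+9) × 4/(s+9) = 36/((s+9)(s+9)). DC gain = 36/(9×9) = 0.4444.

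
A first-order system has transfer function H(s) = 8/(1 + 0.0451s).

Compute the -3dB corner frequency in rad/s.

Corner frequency = 1/τ = 1/0.0451 = 22.173 rad/s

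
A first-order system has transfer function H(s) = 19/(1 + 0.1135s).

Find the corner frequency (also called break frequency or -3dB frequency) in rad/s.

Corner frequency = 1/τ = 1/0.1135 = 8.811 rad/s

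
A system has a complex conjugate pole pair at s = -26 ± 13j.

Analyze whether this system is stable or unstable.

Real part of poles is -26 (< 0, left half-plane). Stable.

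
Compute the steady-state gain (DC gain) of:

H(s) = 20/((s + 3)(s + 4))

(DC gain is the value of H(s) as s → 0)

DC gain = H(0) = 20/(3 × 4) = 20/12 = 1.6667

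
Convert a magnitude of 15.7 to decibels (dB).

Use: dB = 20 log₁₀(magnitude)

dB = 20 log₁₀(15.7) = 23.9 dB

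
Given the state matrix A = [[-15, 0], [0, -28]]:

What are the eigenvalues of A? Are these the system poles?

For diagonal matrix, eigenvalues are diagonal entries: λ₁ = -15, λ₂ = -28. Eigenvalues of A = system poles.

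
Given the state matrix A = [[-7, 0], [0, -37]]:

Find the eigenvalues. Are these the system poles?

For diagonal matrix, eigenvalues are diagonal entries: λ₁ = -7, λ₂ = -37. Eigenvalues of A = system poles.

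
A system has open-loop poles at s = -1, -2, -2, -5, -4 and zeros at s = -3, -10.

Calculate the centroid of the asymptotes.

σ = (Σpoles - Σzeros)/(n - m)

σ = (Σpoles - Σzeros)/(n - m) = (-14 - (-13))/(5 - 2) = -1/3 = -0.33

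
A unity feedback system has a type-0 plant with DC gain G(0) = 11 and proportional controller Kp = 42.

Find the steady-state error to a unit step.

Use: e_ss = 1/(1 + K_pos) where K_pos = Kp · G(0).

K_pos = Kp · G(0) = 42 × 11 = 462. e_ss = 1/(1 + 462) = 0.0022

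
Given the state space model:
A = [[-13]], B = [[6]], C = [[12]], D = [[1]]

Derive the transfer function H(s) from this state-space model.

(sI - A)⁻¹ = 1/(s + 13). H(s) = 12×6/(s + 13) + 1 = (s + 85)/(s + 13).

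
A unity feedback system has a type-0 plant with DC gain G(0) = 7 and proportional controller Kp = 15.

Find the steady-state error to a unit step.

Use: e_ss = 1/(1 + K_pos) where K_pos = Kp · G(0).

K_pos = Kp · G(0) = 15 × 7 = 105. e_ss = 1/(1 + 105) = 0.0094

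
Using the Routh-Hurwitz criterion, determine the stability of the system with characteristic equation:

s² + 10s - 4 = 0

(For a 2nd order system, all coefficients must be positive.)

Coefficients: 1, 10, -4. c=-4 not positive, so system is unstable.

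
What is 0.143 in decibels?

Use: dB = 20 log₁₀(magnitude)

dB = 20 log₁₀(0.143) = -16.9 dB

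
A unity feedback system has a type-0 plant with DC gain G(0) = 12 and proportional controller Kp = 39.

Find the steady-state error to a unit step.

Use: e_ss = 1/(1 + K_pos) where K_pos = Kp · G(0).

K_pos = Kp · G(0) = 39 × 12 = 468. e_ss = 1/(1 + 468) = 0.0021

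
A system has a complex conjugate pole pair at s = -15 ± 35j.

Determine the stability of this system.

Real part of poles is -15 (< 0, left half-plane). Stable.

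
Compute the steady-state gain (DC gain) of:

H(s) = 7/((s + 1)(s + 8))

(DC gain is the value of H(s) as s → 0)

DC gain = H(0) = 7/(1 × 8) = 7/8 = 0.875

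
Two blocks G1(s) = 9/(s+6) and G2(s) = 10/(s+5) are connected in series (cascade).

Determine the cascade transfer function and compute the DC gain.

Series: multiply transfer functions. G_eq = 9/(s+6) × 10/(s+5) = 90/((s+6)(s+5)). DC gain = 90/(6×5) = 3.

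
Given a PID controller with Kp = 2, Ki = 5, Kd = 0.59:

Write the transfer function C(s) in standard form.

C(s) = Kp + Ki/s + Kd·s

Substituting values: C(s) = 2 + 5/s + 0.59s = (0.59s² + 2s + 5)/s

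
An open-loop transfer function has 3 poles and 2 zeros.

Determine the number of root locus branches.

Root locus has n branches where n = number of poles = 3.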